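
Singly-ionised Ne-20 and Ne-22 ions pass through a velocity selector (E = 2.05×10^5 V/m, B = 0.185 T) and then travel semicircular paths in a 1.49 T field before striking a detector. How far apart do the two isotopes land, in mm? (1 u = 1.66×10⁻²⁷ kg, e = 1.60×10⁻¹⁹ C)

Both emerge at v = E/B₁ = 1.11×10^6 m/s.
r = mv/(qB₂), so r₁ = 0.1543 m and r₂ = 0.1697 m, giving Δr = 0.0154 m.
After a semicircle each ion lands a diameter 2r from the entry slit, so the separation is 2Δr = 0.0309 m.

Δd ≈ 30.9 mm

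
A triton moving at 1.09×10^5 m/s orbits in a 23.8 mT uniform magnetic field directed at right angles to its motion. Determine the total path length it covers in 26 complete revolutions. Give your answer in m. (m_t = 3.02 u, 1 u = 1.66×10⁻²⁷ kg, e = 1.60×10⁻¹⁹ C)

L ≈ 23.4 m

r = mv/(qB) = 0.143 m, so one revolution covers 2πr = 0.902 m.
In 26 revolutions: L = 26·2πr = 23.4 m.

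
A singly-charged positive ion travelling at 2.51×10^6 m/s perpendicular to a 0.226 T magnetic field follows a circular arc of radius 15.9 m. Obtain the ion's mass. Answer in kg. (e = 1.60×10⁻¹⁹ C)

m ≈ 2.29×10^-25 kg

qvB = mv²/r ⇒ m = qBr/v.
m = (1×1.60×10^-19)(0.226)(15.9) / (2.51×10^6) = 2.29×10^-25 kg.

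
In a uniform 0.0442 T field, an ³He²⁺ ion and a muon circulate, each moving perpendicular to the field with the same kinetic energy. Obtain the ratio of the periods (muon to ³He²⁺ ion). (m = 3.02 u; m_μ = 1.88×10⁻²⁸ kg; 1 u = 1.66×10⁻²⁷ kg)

ratio ≈ 0.0750

T = 2πm/(qB) is independent of speed, so T₂/T₁ = (m₂/q₂)/(m₁/q₁).
T_{muon}/T_{³He²⁺ ion} = (1.88×10^-28/1e) / (5.01×10^-27/2e) = 0.0750.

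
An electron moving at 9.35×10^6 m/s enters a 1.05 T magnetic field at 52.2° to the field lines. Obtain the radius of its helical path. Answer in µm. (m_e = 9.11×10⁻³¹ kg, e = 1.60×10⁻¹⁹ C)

Only the perpendicular component v⊥ = v sin52.2° = 7.39×10^6 m/s is bent by the field.
r = m v⊥ /(qB) = (9.11×10^-31)(7.39×10^6) / [(1×1.60×10^-19)(1.05)] = 4.01×10^-5 m.

r ≈ 40.1 µm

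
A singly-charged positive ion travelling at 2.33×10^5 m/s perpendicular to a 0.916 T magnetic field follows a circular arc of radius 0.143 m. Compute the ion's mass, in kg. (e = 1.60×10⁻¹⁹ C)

qvB = mv²/r ⇒ m = qBr/v.
m = (1×1.60×10^-19)(0.916)(0.143) / (2.33×10^5) = 8.99×10^-26 kg.

m ≈ 8.99×10^-26 kg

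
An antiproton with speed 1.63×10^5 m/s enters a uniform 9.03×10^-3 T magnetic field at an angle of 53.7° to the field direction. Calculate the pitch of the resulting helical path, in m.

pitch ≈ 0.701 m

The velocity component along B is v∥ = v cos53.7° = 9.65×10^4 m/s.
The cyclotron period T = 2πm/(qB) = 7.26×10^-6 s is set by m, q, B alone.
Pitch = v∥·T = (9.65×10^4)(7.26×10^-6) = 0.701 m.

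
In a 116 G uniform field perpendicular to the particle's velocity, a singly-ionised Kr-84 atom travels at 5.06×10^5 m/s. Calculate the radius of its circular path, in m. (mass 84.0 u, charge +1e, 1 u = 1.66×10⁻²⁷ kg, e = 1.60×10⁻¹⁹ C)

The magnetic force provides the centripetal force: qvB = mv²/r, so r = mv/(qB).
r = (1.39×10^-25 kg)(5.06×10^5 m/s) / [(1×1.60×10^-19 C)(0.0116 T)] = 38.0 m.

r ≈ 38.0 m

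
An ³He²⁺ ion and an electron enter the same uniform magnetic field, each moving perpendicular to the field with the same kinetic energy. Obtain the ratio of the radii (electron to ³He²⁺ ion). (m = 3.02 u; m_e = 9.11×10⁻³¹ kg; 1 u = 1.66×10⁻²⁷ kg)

ratio ≈ 0.0270

r = √(2mK)/(qB) ⇒ at equal K, r ∝ √m/q.
r_{electron}/r_{³He²⁺ ion} = 0.0270.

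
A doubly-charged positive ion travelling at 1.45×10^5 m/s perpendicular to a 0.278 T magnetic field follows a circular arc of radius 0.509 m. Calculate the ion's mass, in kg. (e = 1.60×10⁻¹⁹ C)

qvB = mv²/r ⇒ m = qBr/v.
m = (2×1.60×10^-19)(0.278)(0.509) / (1.45×10^5) = 3.12×10^-25 kg.

m ≈ 3.12×10^-25 kg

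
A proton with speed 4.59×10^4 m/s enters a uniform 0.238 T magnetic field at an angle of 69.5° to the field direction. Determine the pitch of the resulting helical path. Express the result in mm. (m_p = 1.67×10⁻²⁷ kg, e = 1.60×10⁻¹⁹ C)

pitch ≈ 4.43 mm

The velocity component along B is v∥ = v cos69.5° = 1.61×10^4 m/s.
The cyclotron period T = 2πm/(qB) = 2.76×10^-7 s is set by m, q, B alone.
Pitch = v∥·T = (1.61×10^4)(2.76×10^-7) = 4.43×10^-3 m.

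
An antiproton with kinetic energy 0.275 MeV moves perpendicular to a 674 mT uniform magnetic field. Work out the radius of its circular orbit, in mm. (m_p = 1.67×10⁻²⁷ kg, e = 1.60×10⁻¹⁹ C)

r ≈ 112 mm

Convert the energy: K = 0.275 MeV = 4.40×10^-14 J.
v = √(2K/m) = √(2·4.40×10^-14/1.67×10^-27) = 7.26×10^6 m/s.
r = mv/(qB) = (1.67×10^-27)(7.26×10^6) / [(1×1.60×10^-19)(0.674)] = 0.112 m.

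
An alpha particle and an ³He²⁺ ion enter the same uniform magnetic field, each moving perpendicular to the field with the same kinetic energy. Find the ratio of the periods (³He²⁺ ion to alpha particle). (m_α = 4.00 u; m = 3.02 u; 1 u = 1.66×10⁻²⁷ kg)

T = 2πm/(qB) is independent of speed, so T₂/T₁ = (m₂/q₂)/(m₁/q₁).
T_{³He²⁺ ion}/T_{alpha particle} = (5.01×10^-27/2e) / (6.64×10^-27/2e) = 0.755.

ratio ≈ 0.755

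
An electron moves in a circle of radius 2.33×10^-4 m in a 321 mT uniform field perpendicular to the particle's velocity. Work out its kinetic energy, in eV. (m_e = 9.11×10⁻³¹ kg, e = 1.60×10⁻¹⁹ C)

v = qBr/m = (1×1.60×10^-19)(0.321)(2.33×10^-4) / (9.11×10^-31) = 1.31×10^7 m/s.
K = ½mv² = 0.5·(9.11×10^-31)·(1.31×10^7)² = 7.86×10^-17 J = 491 eV.

K ≈ 491 eV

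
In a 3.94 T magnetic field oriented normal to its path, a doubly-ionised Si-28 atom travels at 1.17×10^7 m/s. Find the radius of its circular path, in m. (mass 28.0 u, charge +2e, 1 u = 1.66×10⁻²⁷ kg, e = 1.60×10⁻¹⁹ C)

r ≈ 0.431 m

The magnetic force provides the centripetal force: qvB = mv²/r, so r = mv/(qB).
r = (4.65×10^-26 kg)(1.17×10^7 m/s) / [(2×1.60×10^-19 C)(3.94 T)] = 0.431 m.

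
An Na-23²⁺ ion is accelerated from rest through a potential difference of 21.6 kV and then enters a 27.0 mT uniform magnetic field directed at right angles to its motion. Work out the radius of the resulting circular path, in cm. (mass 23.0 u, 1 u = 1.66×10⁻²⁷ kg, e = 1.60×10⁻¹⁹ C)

r ≈ 266 cm

The kinetic energy gained is K = qV = (2×1.60×10^-19)(2.16×10^4) = 6.91×10^-15 J.
v = √(2K/m) = 6.02×10^5 m/s.
r = mv/(qB) = (3.82×10^-26)(6.02×10^5) / [(2×1.60×10^-19)(0.0270)] = 2.66 m.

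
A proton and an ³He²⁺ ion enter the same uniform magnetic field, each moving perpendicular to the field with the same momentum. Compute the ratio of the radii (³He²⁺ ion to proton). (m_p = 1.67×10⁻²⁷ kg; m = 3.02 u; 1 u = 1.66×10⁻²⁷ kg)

r = p/(qB) ⇒ at equal p, r ∝ 1/q.
r_{³He²⁺ ion}/r_{proton} = 0.500.

ratio ≈ 0.500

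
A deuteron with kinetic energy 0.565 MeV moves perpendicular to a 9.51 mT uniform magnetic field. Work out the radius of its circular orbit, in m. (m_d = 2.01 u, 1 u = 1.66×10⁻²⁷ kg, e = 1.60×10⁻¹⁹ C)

r ≈ 16.1 m

Convert the energy: K = 0.565 MeV = 9.04×10^-14 J.
v = √(2K/m) = √(2·9.04×10^-14/3.34×10^-27) = 7.36×10^6 m/s.
r = mv/(qB) = (3.34×10^-27)(7.36×10^6) / [(1×1.60×10^-19)(9.51×10^-3)] = 16.1 m.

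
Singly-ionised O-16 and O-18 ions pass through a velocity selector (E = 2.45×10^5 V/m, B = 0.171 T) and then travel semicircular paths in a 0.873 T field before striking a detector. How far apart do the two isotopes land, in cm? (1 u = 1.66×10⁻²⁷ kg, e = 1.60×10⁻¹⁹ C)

Both emerge at v = E/B₁ = 1.43×10^6 m/s.
r = mv/(qB₂), so r₁ = 0.2724 m and r₂ = 0.3065 m, giving Δr = 0.0341 m.
After a semicircle each ion lands a diameter 2r from the entry slit, so the separation is 2Δr = 0.0681 m.

Δd ≈ 6.81 cm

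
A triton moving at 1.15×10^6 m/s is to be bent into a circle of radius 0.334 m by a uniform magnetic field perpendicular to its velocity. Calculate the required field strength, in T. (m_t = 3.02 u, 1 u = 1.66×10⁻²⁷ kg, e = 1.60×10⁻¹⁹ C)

qvB = mv²/r gives B = mv/(qr).
B = (5.01×10^-27)(1.15×10^6) / [(1×1.60×10^-19)(0.334)] = 0.108 T.

B ≈ 0.108 T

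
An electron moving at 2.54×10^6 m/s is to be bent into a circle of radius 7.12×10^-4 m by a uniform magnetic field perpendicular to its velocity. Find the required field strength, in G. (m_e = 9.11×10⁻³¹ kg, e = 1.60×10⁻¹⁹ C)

B ≈ 203 G

qvB = mv²/r gives B = mv/(qr).
B = (9.11×10^-31)(2.54×10^6) / [(1×1.60×10^-19)(7.12×10^-4)] = 0.0203 T.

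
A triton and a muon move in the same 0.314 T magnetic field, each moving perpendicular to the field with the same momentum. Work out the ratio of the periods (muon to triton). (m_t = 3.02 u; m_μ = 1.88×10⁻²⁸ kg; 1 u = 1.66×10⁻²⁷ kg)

ratio ≈ 0.0375

T = 2πm/(qB) is independent of speed, so T₂/T₁ = (m₂/q₂)/(m₁/q₁).
T_{muon}/T_{triton} = (1.88×10^-28/1e) / (5.01×10^-27/1e) = 0.0375.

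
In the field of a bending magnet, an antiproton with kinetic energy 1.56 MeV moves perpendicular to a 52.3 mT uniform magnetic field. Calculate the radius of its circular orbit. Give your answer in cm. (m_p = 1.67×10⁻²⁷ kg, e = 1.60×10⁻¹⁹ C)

Convert the energy: K = 1.56 MeV = 2.50×10^-13 J.
v = √(2K/m) = √(2·2.50×10^-13/1.67×10^-27) = 1.73×10^7 m/s.
r = mv/(qB) = (1.67×10^-27)(1.73×10^7) / [(1×1.60×10^-19)(0.0523)] = 3.45 m.

r ≈ 345 cm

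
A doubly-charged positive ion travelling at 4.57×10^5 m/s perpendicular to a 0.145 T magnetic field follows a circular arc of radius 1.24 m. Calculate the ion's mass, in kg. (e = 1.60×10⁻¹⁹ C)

qvB = mv²/r ⇒ m = qBr/v.
m = (2×1.60×10^-19)(0.145)(1.24) / (4.57×10^5) = 1.26×10^-25 kg.

m ≈ 1.26×10^-25 kg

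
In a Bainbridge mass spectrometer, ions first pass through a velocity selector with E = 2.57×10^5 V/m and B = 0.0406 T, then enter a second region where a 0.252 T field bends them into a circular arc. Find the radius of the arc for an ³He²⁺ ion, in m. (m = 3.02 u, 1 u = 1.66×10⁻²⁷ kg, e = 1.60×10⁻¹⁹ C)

The selector passes v = E/B = 2.57×10^5/0.0406 = 6.33×10^6 m/s.
In the deflection region, r = mv/(qB₂) = (5.01×10^-27)(6.33×10^6) / [(2×1.60×10^-19)(0.252)] = 0.394 m.

r ≈ 0.394 m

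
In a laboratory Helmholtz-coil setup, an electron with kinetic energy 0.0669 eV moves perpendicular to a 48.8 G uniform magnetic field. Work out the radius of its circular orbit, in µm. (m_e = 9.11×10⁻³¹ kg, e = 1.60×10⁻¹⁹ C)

Convert the energy: K = 0.0669 eV = 1.07×10^-20 J.
v = √(2K/m) = √(2·1.07×10^-20/9.11×10^-31) = 1.53×10^5 m/s.
r = mv/(qB) = (9.11×10^-31)(1.53×10^5) / [(1×1.60×10^-19)(4.88×10^-3)] = 1.79×10^-4 m.

r ≈ 179 µm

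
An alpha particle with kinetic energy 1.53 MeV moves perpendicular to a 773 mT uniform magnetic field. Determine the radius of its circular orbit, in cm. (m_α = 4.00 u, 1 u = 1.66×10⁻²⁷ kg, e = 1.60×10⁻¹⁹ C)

r ≈ 23.1 cm

Convert the energy: K = 1.53 MeV = 2.45×10^-13 J.
v = √(2K/m) = √(2·2.45×10^-13/6.64×10^-27) = 8.59×10^6 m/s.
r = mv/(qB) = (6.64×10^-27)(8.59×10^6) / [(2×1.60×10^-19)(0.773)] = 0.231 m.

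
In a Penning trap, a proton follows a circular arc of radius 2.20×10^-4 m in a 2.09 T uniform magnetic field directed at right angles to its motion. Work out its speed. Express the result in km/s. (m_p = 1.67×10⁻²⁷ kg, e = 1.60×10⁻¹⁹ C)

From qvB = mv²/r, v = qBr/m.
v = (1×1.60×10^-19)(2.09)(2.20×10^-4) / (1.67×10^-27) = 4.41×10^4 m/s.

v ≈ 44.1 km/s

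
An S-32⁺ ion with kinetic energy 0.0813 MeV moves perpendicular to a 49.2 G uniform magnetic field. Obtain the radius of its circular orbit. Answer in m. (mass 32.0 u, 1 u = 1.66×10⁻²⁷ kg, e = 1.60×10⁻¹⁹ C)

Convert the energy: K = 0.0813 MeV = 1.30×10^-14 J.
v = √(2K/m) = √(2·1.30×10^-14/5.31×10^-26) = 7.00×10^5 m/s.
r = mv/(qB) = (5.31×10^-26)(7.00×10^5) / [(1×1.60×10^-19)(4.92×10^-3)] = 47.2 m.

r ≈ 47.2 m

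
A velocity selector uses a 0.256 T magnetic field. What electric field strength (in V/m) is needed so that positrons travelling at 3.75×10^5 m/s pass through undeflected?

E ≈ 9.60×10^4 V/m

qE = qvB ⇒ E = vB = (3.75×10^5)(0.256) = 9.60×10^4 V/m.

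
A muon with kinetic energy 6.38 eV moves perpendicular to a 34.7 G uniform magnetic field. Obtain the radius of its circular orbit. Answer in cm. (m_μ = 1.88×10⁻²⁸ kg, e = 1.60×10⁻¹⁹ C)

Convert the energy: K = 6.38 eV = 1.02×10^-18 J.
v = √(2K/m) = √(2·1.02×10^-18/1.88×10^-28) = 1.04×10^5 m/s.
r = mv/(qB) = (1.88×10^-28)(1.04×10^5) / [(1×1.60×10^-19)(3.47×10^-3)] = 0.0353 m.

r ≈ 3.53 cm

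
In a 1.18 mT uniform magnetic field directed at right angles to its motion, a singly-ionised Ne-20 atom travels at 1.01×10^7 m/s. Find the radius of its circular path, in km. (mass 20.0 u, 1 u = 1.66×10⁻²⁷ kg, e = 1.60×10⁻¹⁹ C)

The magnetic force provides the centripetal force: qvB = mv²/r, so r = mv/(qB).
r = (3.32×10^-26 kg)(1.01×10^7 m/s) / [(1×1.60×10^-19 C)(1.18×10^-3 T)] = 1780 m.

r ≈ 1.78 km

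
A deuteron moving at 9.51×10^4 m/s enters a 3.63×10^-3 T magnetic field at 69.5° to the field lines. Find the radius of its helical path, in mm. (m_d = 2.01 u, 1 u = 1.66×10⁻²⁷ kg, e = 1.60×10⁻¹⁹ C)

Only the perpendicular component v⊥ = v sin69.5° = 8.91×10^4 m/s is bent by the field.
r = m v⊥ /(qB) = (3.34×10^-27)(8.91×10^4) / [(1×1.60×10^-19)(3.63×10^-3)] = 0.512 m.

r ≈ 512 mm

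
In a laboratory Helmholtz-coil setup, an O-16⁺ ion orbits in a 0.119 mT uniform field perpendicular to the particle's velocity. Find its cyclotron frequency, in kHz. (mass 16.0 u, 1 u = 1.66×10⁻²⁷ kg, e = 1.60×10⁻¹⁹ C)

f ≈ 0.114 kHz

f = qB/(2πm) = (1×1.60×10^-19)(1.19×10^-4) / [2π(2.66×10^-26)] = 114 Hz.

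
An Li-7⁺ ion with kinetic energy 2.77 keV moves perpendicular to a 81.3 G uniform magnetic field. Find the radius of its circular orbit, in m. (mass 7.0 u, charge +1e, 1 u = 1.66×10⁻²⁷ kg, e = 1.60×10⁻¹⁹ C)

r ≈ 2.47 m

Convert the energy: K = 2.77 keV = 4.43×10^-16 J.
v = √(2K/m) = √(2·4.43×10^-16/1.16×10^-26) = 2.76×10^5 m/s.
r = mv/(qB) = (1.16×10^-26)(2.76×10^5) / [(1×1.60×10^-19)(8.13×10^-3)] = 2.47 m.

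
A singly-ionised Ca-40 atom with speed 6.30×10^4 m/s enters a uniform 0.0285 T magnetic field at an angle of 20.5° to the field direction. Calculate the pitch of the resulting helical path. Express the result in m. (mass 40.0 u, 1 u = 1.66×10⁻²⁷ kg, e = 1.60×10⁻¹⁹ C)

pitch ≈ 5.40 m

The velocity component along B is v∥ = v cos20.5° = 5.90×10^4 m/s.
The cyclotron period T = 2πm/(qB) = 9.15×10^-5 s is set by m, q, B alone.
Pitch = v∥·T = (5.90×10^4)(9.15×10^-5) = 5.40 m.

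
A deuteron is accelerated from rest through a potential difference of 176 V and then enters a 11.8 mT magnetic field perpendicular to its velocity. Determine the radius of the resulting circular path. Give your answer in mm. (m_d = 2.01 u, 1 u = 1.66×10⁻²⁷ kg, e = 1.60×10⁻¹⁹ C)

r ≈ 230 mm

The kinetic energy gained is K = qV = (1×1.60×10^-19)(176) = 2.82×10^-17 J.
v = √(2K/m) = 1.30×10^5 m/s.
r = mv/(qB) = (3.34×10^-27)(1.30×10^5) / [(1×1.60×10^-19)(0.0118)] = 0.230 m.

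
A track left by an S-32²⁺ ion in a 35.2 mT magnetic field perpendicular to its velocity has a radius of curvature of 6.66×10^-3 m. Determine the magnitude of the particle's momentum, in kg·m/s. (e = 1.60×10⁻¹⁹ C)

Since qvB = mv²/r, the momentum p = mv = qBr.
p = (2×1.60×10^-19)(0.0352)(6.66×10^-3) = 7.50×10^-23 kg·m/s.

p ≈ 7.50×10^-23 kg·m/s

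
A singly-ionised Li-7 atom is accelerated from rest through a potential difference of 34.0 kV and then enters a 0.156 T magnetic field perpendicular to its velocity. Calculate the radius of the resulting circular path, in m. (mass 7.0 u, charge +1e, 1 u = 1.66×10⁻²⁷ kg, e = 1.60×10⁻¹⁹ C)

r ≈ 0.450 m

The kinetic energy gained is K = qV = (1×1.60×10^-19)(3.40×10^4) = 5.44×10^-15 J.
v = √(2K/m) = 9.68×10^5 m/s.
r = mv/(qB) = (1.16×10^-26)(9.68×10^5) / [(1×1.60×10^-19)(0.156)] = 0.450 m.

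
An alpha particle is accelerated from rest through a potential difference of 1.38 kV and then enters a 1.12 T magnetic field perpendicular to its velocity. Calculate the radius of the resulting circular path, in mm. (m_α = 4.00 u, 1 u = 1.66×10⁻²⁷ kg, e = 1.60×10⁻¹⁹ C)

The kinetic energy gained is K = qV = (2×1.60×10^-19)(1380) = 4.42×10^-16 J.
v = √(2K/m) = 3.65×10^5 m/s.
r = mv/(qB) = (6.64×10^-27)(3.65×10^5) / [(2×1.60×10^-19)(1.12)] = 6.76×10^-3 m.

r ≈ 6.76 mm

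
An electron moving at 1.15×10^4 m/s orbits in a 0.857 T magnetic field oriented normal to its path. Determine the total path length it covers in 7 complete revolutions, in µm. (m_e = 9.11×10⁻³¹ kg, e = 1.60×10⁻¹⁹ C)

L ≈ 3.36 µm

r = mv/(qB) = 7.64×10^-8 m, so one revolution covers 2πr = 4.80×10^-7 m.
In 7 revolutions: L = 7·2πr = 3.36×10^-6 m.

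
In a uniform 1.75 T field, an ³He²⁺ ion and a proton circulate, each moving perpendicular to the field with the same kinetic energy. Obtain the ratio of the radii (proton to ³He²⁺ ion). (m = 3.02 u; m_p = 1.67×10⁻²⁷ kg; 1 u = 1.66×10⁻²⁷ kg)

r = √(2mK)/(qB) ⇒ at equal K, r ∝ √m/q.
r_{proton}/r_{³He²⁺ ion} = 1.15.

ratio ≈ 1.15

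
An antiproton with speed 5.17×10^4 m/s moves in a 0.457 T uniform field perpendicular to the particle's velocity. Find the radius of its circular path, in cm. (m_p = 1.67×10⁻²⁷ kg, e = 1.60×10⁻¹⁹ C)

r ≈ 0.118 cm

The magnetic force provides the centripetal force: qvB = mv²/r, so r = mv/(qB).
r = (1.67×10^-27 kg)(5.17×10^4 m/s) / [(1×1.60×10^-19 C)(0.457 T)] = 1.18×10^-3 m.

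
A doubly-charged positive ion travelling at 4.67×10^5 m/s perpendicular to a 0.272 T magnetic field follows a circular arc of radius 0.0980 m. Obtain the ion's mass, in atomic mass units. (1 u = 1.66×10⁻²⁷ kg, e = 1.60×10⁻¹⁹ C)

qvB = mv²/r ⇒ m = qBr/v.
m = (2×1.60×10^-19)(0.272)(0.0980) / (4.67×10^5) = 1.83×10^-26 kg = 11.0 u.

m ≈ 11.0 u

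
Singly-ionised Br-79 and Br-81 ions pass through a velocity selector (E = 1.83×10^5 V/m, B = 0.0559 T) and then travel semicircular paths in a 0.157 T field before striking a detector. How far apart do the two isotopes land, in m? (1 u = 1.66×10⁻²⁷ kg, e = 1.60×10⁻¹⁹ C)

Δd ≈ 0.865 m

Both emerge at v = E/B₁ = 3.27×10^6 m/s.
r = mv/(qB₂), so r₁ = 17.091 m and r₂ = 17.523 m, giving Δr = 0.433 m.
After a semicircle each ion lands a diameter 2r from the entry slit, so the separation is 2Δr = 0.865 m.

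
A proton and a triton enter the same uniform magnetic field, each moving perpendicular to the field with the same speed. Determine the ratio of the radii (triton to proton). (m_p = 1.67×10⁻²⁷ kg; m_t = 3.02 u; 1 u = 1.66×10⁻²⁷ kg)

ratio ≈ 3.00

r = mv/(qB) ⇒ at equal v, r ∝ m/q.
r_{triton}/r_{proton} = 3.00.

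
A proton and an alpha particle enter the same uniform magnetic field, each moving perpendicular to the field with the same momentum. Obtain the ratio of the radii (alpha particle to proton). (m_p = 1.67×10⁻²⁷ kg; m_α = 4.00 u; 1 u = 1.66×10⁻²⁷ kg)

r = p/(qB) ⇒ at equal p, r ∝ 1/q.
r_{alpha particle}/r_{proton} = 0.500.

ratio ≈ 0.500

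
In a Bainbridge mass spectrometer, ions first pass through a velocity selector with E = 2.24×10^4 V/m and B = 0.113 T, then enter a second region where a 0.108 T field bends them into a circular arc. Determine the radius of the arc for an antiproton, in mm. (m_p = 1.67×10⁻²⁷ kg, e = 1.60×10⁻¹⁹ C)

r ≈ 19.2 mm

The selector passes v = E/B = 2.24×10^4/0.113 = 1.98×10^5 m/s.
In the deflection region, r = mv/(qB₂) = (1.67×10^-27)(1.98×10^5) / [(1×1.60×10^-19)(0.108)] = 0.0192 m.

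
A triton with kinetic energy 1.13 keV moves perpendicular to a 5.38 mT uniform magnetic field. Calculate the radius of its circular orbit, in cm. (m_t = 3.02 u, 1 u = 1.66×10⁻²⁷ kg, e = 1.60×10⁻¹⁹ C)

Convert the energy: K = 1.13 keV = 1.81×10^-16 J.
v = √(2K/m) = √(2·1.81×10^-16/5.01×10^-27) = 2.69×10^5 m/s.
r = mv/(qB) = (5.01×10^-27)(2.69×10^5) / [(1×1.60×10^-19)(5.38×10^-3)] = 1.56 m.

r ≈ 156 cm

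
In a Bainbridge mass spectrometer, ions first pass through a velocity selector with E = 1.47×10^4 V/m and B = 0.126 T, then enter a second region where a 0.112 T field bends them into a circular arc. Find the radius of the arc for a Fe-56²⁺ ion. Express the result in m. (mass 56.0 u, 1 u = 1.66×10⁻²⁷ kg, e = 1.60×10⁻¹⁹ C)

r ≈ 0.303 m

The selector passes v = E/B = 1.47×10^4/0.126 = 1.17×10^5 m/s.
In the deflection region, r = mv/(qB₂) = (9.30×10^-26)(1.17×10^5) / [(2×1.60×10^-19)(0.112)] = 0.303 m.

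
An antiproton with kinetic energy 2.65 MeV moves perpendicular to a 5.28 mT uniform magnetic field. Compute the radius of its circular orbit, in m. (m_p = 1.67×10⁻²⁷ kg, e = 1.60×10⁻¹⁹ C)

r ≈ 44.5 m

Convert the energy: K = 2.65 MeV = 4.24×10^-13 J.
v = √(2K/m) = √(2·4.24×10^-13/1.67×10^-27) = 2.25×10^7 m/s.
r = mv/(qB) = (1.67×10^-27)(2.25×10^7) / [(1×1.60×10^-19)(5.28×10^-3)] = 44.5 m.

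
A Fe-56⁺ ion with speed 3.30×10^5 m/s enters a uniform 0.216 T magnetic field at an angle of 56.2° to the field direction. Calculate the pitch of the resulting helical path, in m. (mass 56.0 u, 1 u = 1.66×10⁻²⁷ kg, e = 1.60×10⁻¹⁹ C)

pitch ≈ 3.10 m

The velocity component along B is v∥ = v cos56.2° = 1.84×10^5 m/s.
The cyclotron period T = 2πm/(qB) = 1.69×10^-5 s is set by m, q, B alone.
Pitch = v∥·T = (1.84×10^5)(1.69×10^-5) = 3.10 m.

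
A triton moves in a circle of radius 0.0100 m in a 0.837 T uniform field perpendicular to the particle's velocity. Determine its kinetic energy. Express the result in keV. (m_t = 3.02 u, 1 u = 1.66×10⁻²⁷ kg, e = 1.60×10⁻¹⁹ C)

v = qBr/m = (1×1.60×10^-19)(0.837)(0.0100) / (5.01×10^-27) = 2.67×10^5 m/s.
K = ½mv² = 0.5·(5.01×10^-27)·(2.67×10^5)² = 1.79×10^-16 J = 1.12 keV.

K ≈ 1.12 keV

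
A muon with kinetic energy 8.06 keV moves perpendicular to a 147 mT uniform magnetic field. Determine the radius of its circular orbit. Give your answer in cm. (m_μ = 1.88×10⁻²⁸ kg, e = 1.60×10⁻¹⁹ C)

Convert the energy: K = 8.06 keV = 1.29×10^-15 J.
v = √(2K/m) = √(2·1.29×10^-15/1.88×10^-28) = 3.70×10^6 m/s.
r = mv/(qB) = (1.88×10^-28)(3.70×10^6) / [(1×1.60×10^-19)(0.147)] = 0.0296 m.

r ≈ 2.96 cm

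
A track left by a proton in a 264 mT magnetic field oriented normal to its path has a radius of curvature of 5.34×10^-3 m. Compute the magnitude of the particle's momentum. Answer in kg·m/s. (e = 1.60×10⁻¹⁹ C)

p ≈ 2.26×10^-22 kg·m/s

Since qvB = mv²/r, the momentum p = mv = qBr.
p = (1×1.60×10^-19)(0.264)(5.34×10^-3) = 2.26×10^-22 kg·m/s.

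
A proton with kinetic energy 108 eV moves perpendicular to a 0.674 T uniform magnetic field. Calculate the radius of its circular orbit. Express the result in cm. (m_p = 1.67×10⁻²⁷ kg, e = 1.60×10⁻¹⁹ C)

Convert the energy: K = 108 eV = 1.73×10^-17 J.
v = √(2K/m) = √(2·1.73×10^-17/1.67×10^-27) = 1.44×10^5 m/s.
r = mv/(qB) = (1.67×10^-27)(1.44×10^5) / [(1×1.60×10^-19)(0.674)] = 2.23×10^-3 m.

r ≈ 0.223 cm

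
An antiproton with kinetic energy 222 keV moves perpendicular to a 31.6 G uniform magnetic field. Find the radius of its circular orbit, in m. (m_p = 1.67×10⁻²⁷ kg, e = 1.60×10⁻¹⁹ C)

r ≈ 21.5 m

Convert the energy: K = 222 keV = 3.55×10^-14 J.
v = √(2K/m) = √(2·3.55×10^-14/1.67×10^-27) = 6.52×10^6 m/s.
r = mv/(qB) = (1.67×10^-27)(6.52×10^6) / [(1×1.60×10^-19)(3.16×10^-3)] = 21.5 m.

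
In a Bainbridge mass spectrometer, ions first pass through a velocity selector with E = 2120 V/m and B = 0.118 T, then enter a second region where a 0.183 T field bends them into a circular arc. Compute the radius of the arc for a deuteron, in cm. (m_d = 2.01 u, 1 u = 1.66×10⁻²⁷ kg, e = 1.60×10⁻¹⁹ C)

The selector passes v = E/B = 2120/0.118 = 1.80×10^4 m/s.
In the deflection region, r = mv/(qB₂) = (3.34×10^-27)(1.80×10^4) / [(1×1.60×10^-19)(0.183)] = 2.05×10^-3 m.

r ≈ 0.205 cm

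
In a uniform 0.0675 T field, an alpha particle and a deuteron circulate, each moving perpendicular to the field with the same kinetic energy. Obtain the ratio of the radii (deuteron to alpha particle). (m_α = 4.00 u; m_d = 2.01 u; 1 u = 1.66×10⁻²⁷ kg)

ratio ≈ 1.42

r = √(2mK)/(qB) ⇒ at equal K, r ∝ √m/q.
r_{deuteron}/r_{alpha particle} = 1.42.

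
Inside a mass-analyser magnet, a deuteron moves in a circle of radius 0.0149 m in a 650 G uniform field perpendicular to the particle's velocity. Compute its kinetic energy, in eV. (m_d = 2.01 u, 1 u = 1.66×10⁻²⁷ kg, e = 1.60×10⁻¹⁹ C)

v = qBr/m = (1×1.60×10^-19)(0.0650)(0.0149) / (3.34×10^-27) = 4.64×10^4 m/s.
K = ½mv² = 0.5·(3.34×10^-27)·(4.64×10^4)² = 3.60×10^-18 J = 22.5 eV.

K ≈ 22.5 eV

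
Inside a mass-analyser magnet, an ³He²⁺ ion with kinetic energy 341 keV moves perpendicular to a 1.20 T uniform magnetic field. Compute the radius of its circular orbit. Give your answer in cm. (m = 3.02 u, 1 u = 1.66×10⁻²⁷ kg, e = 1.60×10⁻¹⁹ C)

r ≈ 6.09 cm

Convert the energy: K = 341 keV = 5.46×10^-14 J.
v = √(2K/m) = √(2·5.46×10^-14/5.01×10^-27) = 4.67×10^6 m/s.
r = mv/(qB) = (5.01×10^-27)(4.67×10^6) / [(2×1.60×10^-19)(1.20)] = 0.0609 m.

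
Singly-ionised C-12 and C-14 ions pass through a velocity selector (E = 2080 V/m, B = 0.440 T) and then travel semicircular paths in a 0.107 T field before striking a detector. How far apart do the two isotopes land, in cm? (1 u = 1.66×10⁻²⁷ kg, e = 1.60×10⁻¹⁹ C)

Both emerge at v = E/B₁ = 4730 m/s.
r = mv/(qB₂), so r₁ = 5.500×10^-3 m and r₂ = 6.417×10^-3 m, giving Δr = 9.17×10^-4 m.
After a semicircle each ion lands a diameter 2r from the entry slit, so the separation is 2Δr = 1.83×10^-3 m.

Δd ≈ 0.183 cm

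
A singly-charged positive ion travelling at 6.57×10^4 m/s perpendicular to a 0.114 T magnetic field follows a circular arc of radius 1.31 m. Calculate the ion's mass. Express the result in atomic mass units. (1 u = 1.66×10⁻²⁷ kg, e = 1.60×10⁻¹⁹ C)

qvB = mv²/r ⇒ m = qBr/v.
m = (1×1.60×10^-19)(0.114)(1.31) / (6.57×10^4) = 3.64×10^-25 kg = 219 u.

m ≈ 219 u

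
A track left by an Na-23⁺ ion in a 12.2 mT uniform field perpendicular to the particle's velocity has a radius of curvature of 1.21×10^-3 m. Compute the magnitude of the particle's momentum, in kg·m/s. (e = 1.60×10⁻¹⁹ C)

p ≈ 2.36×10^-24 kg·m/s

Since qvB = mv²/r, the momentum p = mv = qBr.
p = (1×1.60×10^-19)(0.0122)(1.21×10^-3) = 2.36×10^-24 kg·m/s.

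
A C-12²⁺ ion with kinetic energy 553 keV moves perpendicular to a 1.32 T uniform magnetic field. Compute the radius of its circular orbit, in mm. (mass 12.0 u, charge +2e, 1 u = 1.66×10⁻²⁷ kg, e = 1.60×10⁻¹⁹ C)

r ≈ 141 mm

Convert the energy: K = 553 keV = 8.85×10^-14 J.
v = √(2K/m) = √(2·8.85×10^-14/1.99×10^-26) = 2.98×10^6 m/s.
r = mv/(qB) = (1.99×10^-26)(2.98×10^6) / [(2×1.60×10^-19)(1.32)] = 0.141 m.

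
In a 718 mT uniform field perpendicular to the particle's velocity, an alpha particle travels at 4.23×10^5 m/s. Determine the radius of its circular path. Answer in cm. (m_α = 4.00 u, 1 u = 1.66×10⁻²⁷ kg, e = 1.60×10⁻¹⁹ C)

The magnetic force provides the centripetal force: qvB = mv²/r, so r = mv/(qB).
r = (6.64×10^-27 kg)(4.23×10^5 m/s) / [(2×1.60×10^-19 C)(0.718 T)] = 0.0122 m.

r ≈ 1.22 cm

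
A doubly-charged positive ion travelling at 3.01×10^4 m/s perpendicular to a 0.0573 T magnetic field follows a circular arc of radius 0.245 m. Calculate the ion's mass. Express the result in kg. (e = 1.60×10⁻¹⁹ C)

qvB = mv²/r ⇒ m = qBr/v.
m = (2×1.60×10^-19)(0.0573)(0.245) / (3.01×10^4) = 1.49×10^-25 kg.

m ≈ 1.49×10^-25 kg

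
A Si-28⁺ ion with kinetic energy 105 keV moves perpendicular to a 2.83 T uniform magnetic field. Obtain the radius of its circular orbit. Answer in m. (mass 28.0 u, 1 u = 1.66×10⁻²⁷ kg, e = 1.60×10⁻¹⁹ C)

r ≈ 0.0873 m

Convert the energy: K = 105 keV = 1.68×10^-14 J.
v = √(2K/m) = √(2·1.68×10^-14/4.65×10^-26) = 8.50×10^5 m/s.
r = mv/(qB) = (4.65×10^-26)(8.50×10^5) / [(1×1.60×10^-19)(2.83)] = 0.0873 m.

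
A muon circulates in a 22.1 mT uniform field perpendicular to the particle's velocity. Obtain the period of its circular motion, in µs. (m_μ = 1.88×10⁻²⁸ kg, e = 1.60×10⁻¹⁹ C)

T ≈ 0.334 µs

The cyclotron period is independent of speed: T = 2πm/(qB).
T = 2π(1.88×10^-28) / [(1×1.60×10^-19)(0.0221)] = 3.34×10^-7 s.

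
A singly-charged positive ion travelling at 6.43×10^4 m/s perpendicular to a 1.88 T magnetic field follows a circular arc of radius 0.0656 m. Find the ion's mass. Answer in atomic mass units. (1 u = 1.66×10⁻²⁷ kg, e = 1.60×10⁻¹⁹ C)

qvB = mv²/r ⇒ m = qBr/v.
m = (1×1.60×10^-19)(1.88)(0.0656) / (6.43×10^4) = 3.07×10^-25 kg = 185 u.

m ≈ 185 u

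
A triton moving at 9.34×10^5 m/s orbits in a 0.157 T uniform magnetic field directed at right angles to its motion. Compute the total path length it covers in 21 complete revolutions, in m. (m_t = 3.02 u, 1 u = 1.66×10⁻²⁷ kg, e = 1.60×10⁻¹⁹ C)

r = mv/(qB) = 0.186 m, so one revolution covers 2πr = 1.17 m.
In 21 revolutions: L = 21·2πr = 24.6 m.

L ≈ 24.6 m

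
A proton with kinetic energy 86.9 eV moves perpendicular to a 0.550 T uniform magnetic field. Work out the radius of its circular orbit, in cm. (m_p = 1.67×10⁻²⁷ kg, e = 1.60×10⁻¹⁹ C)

Convert the energy: K = 86.9 eV = 1.39×10^-17 J.
v = √(2K/m) = √(2·1.39×10^-17/1.67×10^-27) = 1.29×10^5 m/s.
r = mv/(qB) = (1.67×10^-27)(1.29×10^5) / [(1×1.60×10^-19)(0.550)] = 2.45×10^-3 m.

r ≈ 0.245 cm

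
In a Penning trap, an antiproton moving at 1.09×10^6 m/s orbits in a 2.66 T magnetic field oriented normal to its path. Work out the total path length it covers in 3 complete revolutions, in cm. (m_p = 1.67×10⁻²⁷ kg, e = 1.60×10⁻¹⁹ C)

L ≈ 8.06 cm

r = mv/(qB) = 4.28×10^-3 m, so one revolution covers 2πr = 0.0269 m.
In 3 revolutions: L = 3·2πr = 0.0806 m.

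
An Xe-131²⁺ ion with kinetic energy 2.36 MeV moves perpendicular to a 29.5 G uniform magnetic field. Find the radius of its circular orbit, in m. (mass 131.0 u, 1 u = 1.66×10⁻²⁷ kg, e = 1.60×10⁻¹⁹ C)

r ≈ 429 m

Convert the energy: K = 2.36 MeV = 3.78×10^-13 J.
v = √(2K/m) = √(2·3.78×10^-13/2.17×10^-25) = 1.86×10^6 m/s.
r = mv/(qB) = (2.17×10^-25)(1.86×10^6) / [(2×1.60×10^-19)(2.95×10^-3)] = 429 m.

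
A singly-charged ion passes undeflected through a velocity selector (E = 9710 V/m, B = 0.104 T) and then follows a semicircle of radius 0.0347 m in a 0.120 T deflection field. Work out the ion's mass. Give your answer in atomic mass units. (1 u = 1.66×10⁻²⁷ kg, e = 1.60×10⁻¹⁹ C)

v = E/B₁ = 9.34×10^4 m/s.
From r = mv/(qB₂), m = qB₂r/v = (1×1.60×10^-19)(0.120)(0.0347) / (9.34×10^4) = 7.14×10^-27 kg.
In atomic mass units: m = 7.14×10^-27 / 1.66×10^-27 = 4.30 u.

m ≈ 4.30 u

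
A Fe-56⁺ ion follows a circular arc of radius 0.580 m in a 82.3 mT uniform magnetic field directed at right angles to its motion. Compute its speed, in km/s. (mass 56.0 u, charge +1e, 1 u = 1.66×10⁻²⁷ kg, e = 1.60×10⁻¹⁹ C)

From qvB = mv²/r, v = qBr/m.
v = (1×1.60×10^-19)(0.0823)(0.580) / (9.30×10^-26) = 8.22×10^4 m/s.

v ≈ 82.2 km/s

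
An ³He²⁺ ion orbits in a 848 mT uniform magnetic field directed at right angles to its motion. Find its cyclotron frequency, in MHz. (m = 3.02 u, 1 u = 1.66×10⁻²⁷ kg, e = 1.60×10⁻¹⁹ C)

f ≈ 8.61 MHz

f = qB/(2πm) = (2×1.60×10^-19)(0.848) / [2π(5.01×10^-27)] = 8.61×10^6 Hz.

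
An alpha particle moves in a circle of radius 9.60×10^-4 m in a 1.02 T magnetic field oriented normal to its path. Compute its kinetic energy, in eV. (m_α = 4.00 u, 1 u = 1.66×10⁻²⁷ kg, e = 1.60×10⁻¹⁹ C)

v = qBr/m = (2×1.60×10^-19)(1.02)(9.60×10^-4) / (6.64×10^-27) = 4.72×10^4 m/s.
K = ½mv² = 0.5·(6.64×10^-27)·(4.72×10^4)² = 7.39×10^-18 J = 46.2 eV.

K ≈ 46.2 eV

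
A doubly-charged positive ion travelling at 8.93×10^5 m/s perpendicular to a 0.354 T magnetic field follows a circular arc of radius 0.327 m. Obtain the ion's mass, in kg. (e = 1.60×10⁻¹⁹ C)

qvB = mv²/r ⇒ m = qBr/v.
m = (2×1.60×10^-19)(0.354)(0.327) / (8.93×10^5) = 4.15×10^-26 kg.

m ≈ 4.15×10^-26 kg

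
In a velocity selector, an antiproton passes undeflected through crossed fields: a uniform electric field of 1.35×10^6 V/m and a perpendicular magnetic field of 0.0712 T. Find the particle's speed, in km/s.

v ≈ 19000 km/s

For zero net force, qE = qvB, so v = E/B.
v = (1.35×10^6) / (0.0712) = 1.90×10^7 m/s.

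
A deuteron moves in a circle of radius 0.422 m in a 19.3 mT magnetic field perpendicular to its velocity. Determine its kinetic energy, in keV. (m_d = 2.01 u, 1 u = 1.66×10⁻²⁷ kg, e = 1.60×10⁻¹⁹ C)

K ≈ 1.59 keV

v = qBr/m = (1×1.60×10^-19)(0.0193)(0.422) / (3.34×10^-27) = 3.91×10^5 m/s.
K = ½mv² = 0.5·(3.34×10^-27)·(3.91×10^5)² = 2.54×10^-16 J = 1.59 keV.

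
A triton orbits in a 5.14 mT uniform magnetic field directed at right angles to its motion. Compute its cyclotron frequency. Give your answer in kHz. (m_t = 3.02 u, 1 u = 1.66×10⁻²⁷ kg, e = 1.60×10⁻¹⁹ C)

f ≈ 26.1 kHz

f = qB/(2πm) = (1×1.60×10^-19)(5.14×10^-3) / [2π(5.01×10^-27)] = 2.61×10^4 Hz.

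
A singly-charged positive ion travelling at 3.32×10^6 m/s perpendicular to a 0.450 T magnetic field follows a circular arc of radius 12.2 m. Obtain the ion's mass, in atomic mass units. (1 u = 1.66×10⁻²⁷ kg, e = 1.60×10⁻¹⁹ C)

qvB = mv²/r ⇒ m = qBr/v.
m = (1×1.60×10^-19)(0.450)(12.2) / (3.32×10^6) = 2.65×10^-25 kg = 159 u.

m ≈ 159 u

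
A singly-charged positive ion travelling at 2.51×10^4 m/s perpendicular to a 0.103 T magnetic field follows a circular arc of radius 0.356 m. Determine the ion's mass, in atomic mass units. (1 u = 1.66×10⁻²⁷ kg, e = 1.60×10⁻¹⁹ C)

qvB = mv²/r ⇒ m = qBr/v.
m = (1×1.60×10^-19)(0.103)(0.356) / (2.51×10^4) = 2.34×10^-25 kg = 141 u.

m ≈ 141 u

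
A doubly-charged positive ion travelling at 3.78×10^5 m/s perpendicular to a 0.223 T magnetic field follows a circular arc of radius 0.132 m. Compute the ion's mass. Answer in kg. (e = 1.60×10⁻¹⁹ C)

qvB = mv²/r ⇒ m = qBr/v.
m = (2×1.60×10^-19)(0.223)(0.132) / (3.78×10^5) = 2.49×10^-26 kg.

m ≈ 2.49×10^-26 kg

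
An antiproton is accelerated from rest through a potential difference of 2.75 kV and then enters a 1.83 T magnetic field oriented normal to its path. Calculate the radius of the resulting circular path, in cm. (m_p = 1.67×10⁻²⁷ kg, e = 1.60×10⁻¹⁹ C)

r ≈ 0.414 cm

The kinetic energy gained is K = qV = (1×1.60×10^-19)(2750) = 4.40×10^-16 J.
v = √(2K/m) = 7.26×10^5 m/s.
r = mv/(qB) = (1.67×10^-27)(7.26×10^5) / [(1×1.60×10^-19)(1.83)] = 4.14×10^-3 m.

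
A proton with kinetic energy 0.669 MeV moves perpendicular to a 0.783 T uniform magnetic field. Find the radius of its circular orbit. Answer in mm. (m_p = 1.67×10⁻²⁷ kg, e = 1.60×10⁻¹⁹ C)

r ≈ 151 mm

Convert the energy: K = 0.669 MeV = 1.07×10^-13 J.
v = √(2K/m) = √(2·1.07×10^-13/1.67×10^-27) = 1.13×10^7 m/s.
r = mv/(qB) = (1.67×10^-27)(1.13×10^7) / [(1×1.60×10^-19)(0.783)] = 0.151 m.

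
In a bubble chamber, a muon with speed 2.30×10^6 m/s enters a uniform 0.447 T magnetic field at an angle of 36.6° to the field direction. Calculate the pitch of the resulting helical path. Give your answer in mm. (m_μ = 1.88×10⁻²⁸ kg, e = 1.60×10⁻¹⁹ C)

pitch ≈ 30.5 mm

The velocity component along B is v∥ = v cos36.6° = 1.85×10^6 m/s.
The cyclotron period T = 2πm/(qB) = 1.65×10^-8 s is set by m, q, B alone.
Pitch = v∥·T = (1.85×10^6)(1.65×10^-8) = 0.0305 m.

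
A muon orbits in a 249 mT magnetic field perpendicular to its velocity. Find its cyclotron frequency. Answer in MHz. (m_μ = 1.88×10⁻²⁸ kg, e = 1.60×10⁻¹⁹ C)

f = qB/(2πm) = (1×1.60×10^-19)(0.249) / [2π(1.88×10^-28)] = 3.37×10^7 Hz.

f ≈ 33.7 MHz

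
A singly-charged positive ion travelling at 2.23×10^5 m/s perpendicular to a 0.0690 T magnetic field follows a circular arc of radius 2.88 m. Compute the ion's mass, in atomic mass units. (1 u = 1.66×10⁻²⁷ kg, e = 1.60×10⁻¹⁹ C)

m ≈ 85.9 u

qvB = mv²/r ⇒ m = qBr/v.
m = (1×1.60×10^-19)(0.0690)(2.88) / (2.23×10^5) = 1.43×10^-25 kg = 85.9 u.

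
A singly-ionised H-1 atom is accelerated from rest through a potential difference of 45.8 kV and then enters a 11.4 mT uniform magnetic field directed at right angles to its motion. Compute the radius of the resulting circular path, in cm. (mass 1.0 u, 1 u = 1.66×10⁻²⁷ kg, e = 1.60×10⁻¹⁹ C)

The kinetic energy gained is K = qV = (1×1.60×10^-19)(4.58×10^4) = 7.33×10^-15 J.
v = √(2K/m) = 2.97×10^6 m/s.
r = mv/(qB) = (1.66×10^-27)(2.97×10^6) / [(1×1.60×10^-19)(0.0114)] = 2.70 m.

r ≈ 270 cm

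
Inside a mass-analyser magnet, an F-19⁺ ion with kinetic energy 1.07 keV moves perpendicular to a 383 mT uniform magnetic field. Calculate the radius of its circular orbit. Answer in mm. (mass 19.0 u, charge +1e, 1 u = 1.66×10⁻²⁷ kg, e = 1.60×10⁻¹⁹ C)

r ≈ 53.6 mm

Convert the energy: K = 1.07 keV = 1.71×10^-16 J.
v = √(2K/m) = √(2·1.71×10^-16/3.15×10^-26) = 1.04×10^5 m/s.
r = mv/(qB) = (3.15×10^-26)(1.04×10^5) / [(1×1.60×10^-19)(0.383)] = 0.0536 m.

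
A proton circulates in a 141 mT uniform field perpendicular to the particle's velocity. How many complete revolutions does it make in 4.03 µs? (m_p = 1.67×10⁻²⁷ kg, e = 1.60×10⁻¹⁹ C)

N = 8

T = 2πm/(qB) = 2π(1.67×10^-27) / [(1×1.60×10^-19)(0.141)] = 4.6511×10^-7 s.
N = t/T = 4.03×10^-6 / 4.6511×10^-7 ≈ 8.66, so 8 complete revolutions.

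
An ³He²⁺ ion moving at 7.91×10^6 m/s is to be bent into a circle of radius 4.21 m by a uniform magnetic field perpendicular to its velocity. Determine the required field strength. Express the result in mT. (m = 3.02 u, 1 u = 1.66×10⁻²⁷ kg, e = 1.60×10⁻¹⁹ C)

B ≈ 29.4 mT

qvB = mv²/r gives B = mv/(qr).
B = (5.01×10^-27)(7.91×10^6) / [(2×1.60×10^-19)(4.21)] = 0.0294 T.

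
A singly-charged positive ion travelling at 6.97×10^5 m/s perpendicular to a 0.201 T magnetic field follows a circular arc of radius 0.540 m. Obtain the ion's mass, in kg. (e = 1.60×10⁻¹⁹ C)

qvB = mv²/r ⇒ m = qBr/v.
m = (1×1.60×10^-19)(0.201)(0.540) / (6.97×10^5) = 2.49×10^-26 kg.

m ≈ 2.49×10^-26 kg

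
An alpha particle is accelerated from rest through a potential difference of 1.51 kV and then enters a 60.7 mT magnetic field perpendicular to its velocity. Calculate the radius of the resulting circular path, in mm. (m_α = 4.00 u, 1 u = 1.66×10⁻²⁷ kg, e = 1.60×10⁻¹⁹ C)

The kinetic energy gained is K = qV = (2×1.60×10^-19)(1510) = 4.83×10^-16 J.
v = √(2K/m) = 3.81×10^5 m/s.
r = mv/(qB) = (6.64×10^-27)(3.81×10^5) / [(2×1.60×10^-19)(0.0607)] = 0.130 m.

r ≈ 130 mm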